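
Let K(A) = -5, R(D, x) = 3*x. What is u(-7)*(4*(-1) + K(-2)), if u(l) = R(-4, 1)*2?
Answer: -54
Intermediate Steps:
u(l) = 6 (u(l) = (3*1)*2 = 3*2 = 6)
u(-7)*(4*(-1) + K(-2)) = 6*(4*(-1) - 5) = 6*(-4 - 5) = 6*(-9) = -54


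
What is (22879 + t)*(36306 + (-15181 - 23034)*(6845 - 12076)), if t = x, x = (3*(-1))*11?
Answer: 4567805731466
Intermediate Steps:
x = -33 (x = -3*11 = -33)
t = -33
(22879 + t)*(36306 + (-15181 - 23034)*(6845 - 12076)) = (22879 - 33)*(36306 + (-15181 - 23034)*(6845 - 12076)) = 22846*(36306 - 38215*(-5231)) = 22846*(36306 + 199902665) = 22846*199938971 = 4567805731466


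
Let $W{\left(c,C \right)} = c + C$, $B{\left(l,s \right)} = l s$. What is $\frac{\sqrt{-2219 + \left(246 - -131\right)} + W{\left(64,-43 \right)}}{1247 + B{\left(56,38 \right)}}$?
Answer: $\frac{7}{1125} + \frac{i \sqrt{1842}}{3375} \approx 0.0062222 + 0.012717 i$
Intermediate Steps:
$W{\left(c,C \right)} = C + c$
$\frac{\sqrt{-2219 + \left(246 - -131\right)} + W{\left(64,-43 \right)}}{1247 + B{\left(56,38 \right)}} = \frac{\sqrt{-2219 + \left(246 - -131\right)} + \left(-43 + 64\right)}{1247 + 56 \cdot 38} = \frac{\sqrt{-2219 + \left(246 + 131\right)} + 21}{1247 + 2128} = \frac{\sqrt{-2219 + 377} + 21}{3375} = \left(\sqrt{-1842} + 21\right) \frac{1}{3375} = \left(i \sqrt{1842} + 21\right) \frac{1}{3375} = \left(21 + i \sqrt{1842}\right) \frac{1}{3375} = \frac{7}{1125} + \frac{i \sqrt{1842}}{3375}$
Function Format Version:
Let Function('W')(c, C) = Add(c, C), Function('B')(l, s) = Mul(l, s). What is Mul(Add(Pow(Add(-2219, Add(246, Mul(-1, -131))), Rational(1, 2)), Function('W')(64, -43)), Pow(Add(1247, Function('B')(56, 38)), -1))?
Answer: Add(Rational(7, 1125), Mul(Rational(1, 3375), I, Pow(1842, Rational(1, 2)))) ≈ Add(0.0062222, Mul(0.012717, I))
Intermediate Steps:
Function('W')(c, C) = Add(C, c)
Mul(Add(Pow(Add(-2219, Add(246, Mul(-1, -131))), Rational(1, 2)), Function('W')(64, -43)), Pow(Add(1247, Function('B')(56, 38)), -1)) = Mul(Add(Pow(Add(-2219, Add(246, Mul(-1, -131))), Rational(1, 2)), Add(-43, 64)), Pow(Add(1247, Mul(56, 38)), -1)) = Mul(Add(Pow(Add(-2219, Add(246, 131)), Rational(1, 2)), 21), Pow(Add(1247, 2128), -1)) = Mul(Add(Pow(Add(-2219, 377), Rational(1, 2)), 21), Pow(3375, -1)) = Mul(Add(Pow(-1842, Rational(1, 2)), 21), Rational(1, 3375)) = Mul(Add(Mul(I, Pow(1842, Rational(1, 2))), 21), Rational(1, 3375)) = Mul(Add(21, Mul(I, Pow(1842, Rational(1, 2)))), Rational(1, 3375)) = Add(Rational(7, 1125), Mul(Rational(1, 3375), I, Pow(1842, Rational(1, 2))))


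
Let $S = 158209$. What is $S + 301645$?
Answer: $459854$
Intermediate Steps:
$S + 301645 = 158209 + 301645 = 459854$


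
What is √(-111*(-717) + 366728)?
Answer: √446315 ≈ 668.07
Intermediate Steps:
√(-111*(-717) + 366728) = √(79587 + 366728) = √446315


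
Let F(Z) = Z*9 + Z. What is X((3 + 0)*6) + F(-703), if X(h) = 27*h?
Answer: -6544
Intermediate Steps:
F(Z) = 10*Z (F(Z) = 9*Z + Z = 10*Z)
X((3 + 0)*6) + F(-703) = 27*((3 + 0)*6) + 10*(-703) = 27*(3*6) - 7030 = 27*18 - 7030 = 486 - 7030 = -6544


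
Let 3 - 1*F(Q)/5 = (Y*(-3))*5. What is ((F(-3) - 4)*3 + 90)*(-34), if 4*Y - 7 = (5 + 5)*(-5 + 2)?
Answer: 79611/2 ≈ 39806.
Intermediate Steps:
Y = -23/4 (Y = 7/4 + ((5 + 5)*(-5 + 2))/4 = 7/4 + (10*(-3))/4 = 7/4 + (1/4)*(-30) = 7/4 - 15/2 = -23/4 ≈ -5.7500)
F(Q) = -1665/4 (F(Q) = 15 - 5*(-23/4*(-3))*5 = 15 - 345*5/4 = 15 - 5*345/4 = 15 - 1725/4 = -1665/4)
((F(-3) - 4)*3 + 90)*(-34) = ((-1665/4 - 4)*3 + 90)*(-34) = (-1681/4*3 + 90)*(-34) = (-5043/4 + 90)*(-34) = -4683/4*(-34) = 79611/2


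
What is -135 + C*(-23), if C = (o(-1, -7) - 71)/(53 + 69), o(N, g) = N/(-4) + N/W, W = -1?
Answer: -59463/488 ≈ -121.85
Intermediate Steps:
o(N, g) = -5*N/4 (o(N, g) = N/(-4) + N/(-1) = N*(-¼) + N*(-1) = -N/4 - N = -5*N/4)
C = -279/488 (C = (-5/4*(-1) - 71)/(53 + 69) = (5/4 - 71)/122 = -279/4*1/122 = -279/488 ≈ -0.57172)
-135 + C*(-23) = -135 - 279/488*(-23) = -135 + 6417/488 = -59463/488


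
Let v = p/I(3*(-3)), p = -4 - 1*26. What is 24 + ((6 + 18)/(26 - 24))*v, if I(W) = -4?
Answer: 114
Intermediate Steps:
p = -30 (p = -4 - 26 = -30)
v = 15/2 (v = -30/(-4) = -30*(-¼) = 15/2 ≈ 7.5000)
24 + ((6 + 18)/(26 - 24))*v = 24 + ((6 + 18)/(26 - 24))*(15/2) = 24 + (24/2)*(15/2) = 24 + (24*(½))*(15/2) = 24 + 12*(15/2) = 24 + 90 = 114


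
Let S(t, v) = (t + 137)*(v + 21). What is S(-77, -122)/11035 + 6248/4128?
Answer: 1098275/1138812 ≈ 0.96440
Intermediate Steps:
S(t, v) = (21 + v)*(137 + t) (S(t, v) = (137 + t)*(21 + v) = (21 + v)*(137 + t))
S(-77, -122)/11035 + 6248/4128 = (2877 + 21*(-77) + 137*(-122) - 77*(-122))/11035 + 6248/4128 = (2877 - 1617 - 16714 + 9394)*(1/11035) + 6248*(1/4128) = -6060*1/11035 + 781/516 = -1212/2207 + 781/516 = 1098275/1138812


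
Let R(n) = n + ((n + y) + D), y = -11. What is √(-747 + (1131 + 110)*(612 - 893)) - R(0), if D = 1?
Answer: 10 + 14*I*√1783 ≈ 10.0 + 591.16*I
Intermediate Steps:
R(n) = -10 + 2*n (R(n) = n + ((n - 11) + 1) = n + ((-11 + n) + 1) = n + (-10 + n) = -10 + 2*n)
√(-747 + (1131 + 110)*(612 - 893)) - R(0) = √(-747 + (1131 + 110)*(612 - 893)) - (-10 + 2*0) = √(-747 + 1241*(-281)) - (-10 + 0) = √(-747 - 348721) - 1*(-10) = √(-349468) + 10 = 14*I*√1783 + 10 = 10 + 14*I*√1783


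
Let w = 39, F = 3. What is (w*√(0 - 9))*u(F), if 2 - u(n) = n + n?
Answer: -468*I ≈ -468.0*I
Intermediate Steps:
u(n) = 2 - 2*n (u(n) = 2 - (n + n) = 2 - 2*n)
(w*√(0 - 9))*u(F) = (39*√(0 - 9))*(2 - 2*3) = (39*√(-9))*(2 - 6) = (39*(3*I))*(-4) = (117*I)*(-4) = -468*I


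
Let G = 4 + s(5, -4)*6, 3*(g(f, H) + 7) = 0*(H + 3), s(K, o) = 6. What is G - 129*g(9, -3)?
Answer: 943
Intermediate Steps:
g(f, H) = -7 (g(f, H) = -7 + (0*(H + 3))/3 = -7 + (0*(3 + H))/3 = -7 + (1/3)*0 = -7 + 0 = -7)
G = 40 (G = 4 + 6*6 = 4 + 36 = 40)
G - 129*g(9, -3) = 40 - 129*(-7) = 40 + 903 = 943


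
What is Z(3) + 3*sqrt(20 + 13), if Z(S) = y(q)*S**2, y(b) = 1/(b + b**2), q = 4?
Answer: 9/20 + 3*sqrt(33) ≈ 17.684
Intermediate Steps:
Z(S) = S**2/20 (Z(S) = (1/(4*(1 + 4)))*S**2 = ((1/4)/5)*S**2 = ((1/4)*(1/5))*S**2 = S**2/20)
Z(3) + 3*sqrt(20 + 13) = (1/20)*3**2 + 3*sqrt(20 + 13) = (1/20)*9 + 3*sqrt(33) = 9/20 + 3*sqrt(33)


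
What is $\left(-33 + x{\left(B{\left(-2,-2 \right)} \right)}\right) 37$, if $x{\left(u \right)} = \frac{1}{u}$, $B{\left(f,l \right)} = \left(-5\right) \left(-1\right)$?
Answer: $- \frac{6068}{5} \approx -1213.6$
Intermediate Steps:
$B{\left(f,l \right)} = 5$
$\left(-33 + x{\left(B{\left(-2,-2 \right)} \right)}\right) 37 = \left(-33 + \frac{1}{5}\right) 37 = \left(- \frac{164}{5}\right) 37 = - \frac{6068}{5}$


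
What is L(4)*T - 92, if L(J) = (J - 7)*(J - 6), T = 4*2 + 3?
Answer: -26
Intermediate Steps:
T = 11 (T = 8 + 3 = 11)
L(J) = (-7 + J)*(-6 + J)
L(4)*T - 92 = (42 + 4² - 13*4)*11 - 92 = (42 + 16 - 52)*11 - 92 = 6*11 - 92 = 66 - 92 = -26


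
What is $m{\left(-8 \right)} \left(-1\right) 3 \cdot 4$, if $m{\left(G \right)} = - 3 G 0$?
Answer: $0$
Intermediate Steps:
$m{\left(G \right)} = 0$
$m{\left(-8 \right)} \left(-1\right) 3 \cdot 4 = 0 \left(-1\right) 3 \cdot 4 = 0 \left(\left(-3\right) 4\right) = 0 \left(-12\right) = 0$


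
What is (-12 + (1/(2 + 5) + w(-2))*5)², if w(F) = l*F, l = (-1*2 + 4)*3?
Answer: 249001/49 ≈ 5081.7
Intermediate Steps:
l = 6 (l = (-2 + 4)*3 = 2*3 = 6)
w(F) = 6*F
(-12 + (1/(2 + 5) + w(-2))*5)² = (-12 + (1/(2 + 5) + 6*(-2))*5)² = (-12 + (1/7 - 12)*5)² = (-12 + (⅐ - 12)*5)² = (-12 - 83/7*5)² = (-12 - 415/7)² = (-499/7)² = 249001/49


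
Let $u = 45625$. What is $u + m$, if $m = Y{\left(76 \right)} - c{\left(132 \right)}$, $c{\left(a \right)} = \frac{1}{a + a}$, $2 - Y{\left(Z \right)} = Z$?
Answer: $\frac{12025463}{264} \approx 45551.0$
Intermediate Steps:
$Y{\left(Z \right)} = 2 - Z$
$c{\left(a \right)} = \frac{1}{2 a}$
$m = - \frac{19537}{264}$ ($m = \left(2 - 76\right) - \frac{1}{2 \cdot 132} = \left(2 - 76\right) - \frac{1}{2} \cdot \frac{1}{132} = -74 - \frac{1}{264} = - \frac{19537}{264} \approx -74.004$)
$u + m = 45625 - \frac{19537}{264} = \frac{12025463}{264}$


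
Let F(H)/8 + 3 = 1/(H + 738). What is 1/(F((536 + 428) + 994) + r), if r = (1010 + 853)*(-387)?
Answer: -337/242978684 ≈ -1.3870e-6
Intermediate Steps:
r = -720981 (r = 1863*(-387) = -720981)
F(H) = -24 + 8/(738 + H) (F(H) = -24 + 8/(H + 738) = -24 + 8/(738 + H))
1/(F((536 + 428) + 994) + r) = 1/(8*(-2213 - 3*((536 + 428) + 994))/(738 + ((536 + 428) + 994)) - 720981) = 1/(8*(-2213 - 3*(964 + 994))/(738 + (964 + 994)) - 720981) = 1/(8*(-2213 - 3*1958)/(738 + 1958) - 720981) = 1/(8*(-2213 - 5874)/2696 - 720981) = 1/(8*(1/2696)*(-8087) - 720981) = 1/(-8087/337 - 720981) = 1/(-242978684/337) = -337/242978684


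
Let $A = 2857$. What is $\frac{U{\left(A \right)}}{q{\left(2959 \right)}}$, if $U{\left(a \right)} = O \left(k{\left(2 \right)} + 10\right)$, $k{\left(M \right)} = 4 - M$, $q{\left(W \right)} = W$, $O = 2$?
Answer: $\frac{24}{2959} \approx 0.0081109$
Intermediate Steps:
$U{\left(a \right)} = 24$ ($U{\left(a \right)} = 2 \left(\left(4 - 2\right) + 10\right) = 2 \left(2 + 10\right) = 2 \cdot 12 = 24$)
$\frac{U{\left(A \right)}}{q{\left(2959 \right)}} = \frac{24}{2959}$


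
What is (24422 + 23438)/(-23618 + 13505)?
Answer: -47860/10113 ≈ -4.7325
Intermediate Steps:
(24422 + 23438)/(-23618 + 13505) = 47860/(-10113) = 47860*(-1/10113) = -47860/10113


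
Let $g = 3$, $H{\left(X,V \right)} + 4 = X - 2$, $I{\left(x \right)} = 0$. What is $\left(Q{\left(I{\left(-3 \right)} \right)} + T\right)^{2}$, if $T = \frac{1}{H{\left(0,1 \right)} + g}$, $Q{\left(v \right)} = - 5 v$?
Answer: $\frac{1}{9} \approx 0.11111$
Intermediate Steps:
$H{\left(X,V \right)} = -6 + X$ ($H{\left(X,V \right)} = -4 + \left(X - 2\right) = -4 + \left(-2 + X\right) = -6 + X$)
$T = - \frac{1}{3}$ ($T = \frac{1}{\left(-6 + 0\right) + 3} = \frac{1}{-6 + 3} = \frac{1}{-3} = - \frac{1}{3} \approx -0.33333$)
$\left(Q{\left(I{\left(-3 \right)} \right)} + T\right)^{2} = \left(\left(-5\right) 0 - \frac{1}{3}\right)^{2} = \left(0 - \frac{1}{3}\right)^{2} = \left(- \frac{1}{3}\right)^{2} = \frac{1}{9}$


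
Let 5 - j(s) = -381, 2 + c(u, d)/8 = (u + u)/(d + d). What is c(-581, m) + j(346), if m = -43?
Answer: 20558/43 ≈ 478.09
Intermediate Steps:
c(u, d) = -16 + 8*u/d (c(u, d) = -16 + 8*((u + u)/(d + d)) = -16 + 8*((2*u)/((2*d))) = -16 + 8*((2*u)*(1/(2*d))) = -16 + 8*(u/d) = -16 + 8*u/d)
j(s) = 386 (j(s) = 5 - 1*(-381) = 5 + 381 = 386)
c(-581, m) + j(346) = (-16 + 8*(-581)/(-43)) + 386 = (-16 + 8*(-581)*(-1/43)) + 386 = (-16 + 4648/43) + 386 = 3960/43 + 386 = 20558/43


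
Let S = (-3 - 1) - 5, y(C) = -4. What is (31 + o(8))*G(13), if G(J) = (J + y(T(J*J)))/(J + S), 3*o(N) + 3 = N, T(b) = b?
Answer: 147/2 ≈ 73.500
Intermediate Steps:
o(N) = -1 + N/3
S = -9 (S = -4 - 5 = -9)
G(J) = (-4 + J)/(-9 + J) (G(J) = (J - 4)/(J - 9) = (-4 + J)/(-9 + J))
(31 + o(8))*G(13) = (31 + (-1 + (1/3)*8))*((-4 + 13)/(-9 + 13)) = (31 + (-1 + 8/3))*(9/4) = (31 + 5/3)*((1/4)*9) = (98/3)*(9/4) = 147/2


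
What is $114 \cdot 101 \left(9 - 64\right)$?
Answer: $-633270$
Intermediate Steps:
$114 \cdot 101 \left(9 - 64\right) = 11514 \left(-55\right) = -633270$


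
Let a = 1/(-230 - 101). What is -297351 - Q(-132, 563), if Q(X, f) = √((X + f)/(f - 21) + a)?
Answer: -297351 - 3*√2832936982/179402 ≈ -2.9735e+5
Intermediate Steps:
a = -1/331 (a = 1/(-331) = -1/331 ≈ -0.0030211)
Q(X, f) = √(-1/331 + (X + f)/(-21 + f)) (Q(X, f) = √((X + f)/(f - 21) - 1/331) = √((X + f)/(-21 + f) - 1/331) = √(-1/331 + (X + f)/(-21 + f)))
-297351 - Q(-132, 563) = -297351 - √331*√((21 + 330*563 + 331*(-132))/(-21 + 563))/331 = -297351 - √331*√((21 + 185790 - 43692)/542)/331 = -297351 - √331*√((1/542)*142119)/331 = -297351 - √331*√(142119/542)/331 = -297351 - √331*3*√8558722/542/331 = -297351 - 3*√2832936982/179402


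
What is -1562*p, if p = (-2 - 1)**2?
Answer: -14058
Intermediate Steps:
p = 9 (p = (-3)**2 = 9)
-1562*p = -1562*9 = -14058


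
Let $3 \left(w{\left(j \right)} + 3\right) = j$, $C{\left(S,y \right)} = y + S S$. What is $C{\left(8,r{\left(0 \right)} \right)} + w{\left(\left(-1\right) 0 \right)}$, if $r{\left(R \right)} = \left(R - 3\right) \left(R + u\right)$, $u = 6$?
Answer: $43$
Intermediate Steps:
$r{\left(R \right)} = \left(-3 + R\right) \left(6 + R\right)$ ($r{\left(R \right)} = \left(R - 3\right) \left(R + 6\right) = \left(-3 + R\right) \left(6 + R\right)$)
$C{\left(S,y \right)} = y + S^{2}$
$w{\left(j \right)} = -3 + \frac{j}{3}$
$C{\left(8,r{\left(0 \right)} \right)} + w{\left(\left(-1\right) 0 \right)} = \left(\left(-18 + 0^{2} + 3 \cdot 0\right) + 8^{2}\right) - \left(3 - \frac{\left(-1\right) 0}{3}\right) = \left(\left(-18 + 0 + 0\right) + 64\right) + \left(-3 + \frac{1}{3} \cdot 0\right) = \left(-18 + 64\right) + \left(-3 + 0\right) = 46 - 3 = 43$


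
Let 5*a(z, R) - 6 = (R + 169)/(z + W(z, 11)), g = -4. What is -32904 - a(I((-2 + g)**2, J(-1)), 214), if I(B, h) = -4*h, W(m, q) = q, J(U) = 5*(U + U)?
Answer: -8391209/255 ≈ -32907.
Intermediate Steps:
J(U) = 10*U (J(U) = 5*(2*U) = 10*U)
a(z, R) = 6/5 + (169 + R)/(5*(11 + z)) (a(z, R) = 6/5 + ((R + 169)/(z + 11))/5 = 6/5 + ((169 + R)/(11 + z))/5 = 6/5 + (169 + R)/(5*(11 + z)))
-32904 - a(I((-2 + g)**2, J(-1)), 214) = -32904 - (235 + 214 + 6*(-40*(-1)))/(5*(11 - 40*(-1))) = -32904 - (235 + 214 + 6*(-4*(-10)))/(5*(11 - 4*(-10))) = -32904 - (235 + 214 + 6*40)/(5*(11 + 40)) = -32904 - (235 + 214 + 240)/(5*51) = -32904 - 689/(5*51) = -32904 - 1*689/255 = -32904 - 689/255 = -8391209/255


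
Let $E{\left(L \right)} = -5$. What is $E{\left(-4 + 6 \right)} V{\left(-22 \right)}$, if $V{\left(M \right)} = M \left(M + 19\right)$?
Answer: $-330$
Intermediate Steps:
$V{\left(M \right)} = M \left(19 + M\right)$
$E{\left(-4 + 6 \right)} V{\left(-22 \right)} = - 5 \left(- 22 \left(19 - 22\right)\right) = - 5 \left(\left(-22\right) \left(-3\right)\right) = \left(-5\right) 66 = -330$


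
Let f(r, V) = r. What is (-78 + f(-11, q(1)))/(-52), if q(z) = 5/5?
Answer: 89/52 ≈ 1.7115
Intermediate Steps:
q(z) = 1 (q(z) = 5*(1/5) = 1)
(-78 + f(-11, q(1)))/(-52) = (-78 - 11)/(-52) = -89*(-1/52) = 89/52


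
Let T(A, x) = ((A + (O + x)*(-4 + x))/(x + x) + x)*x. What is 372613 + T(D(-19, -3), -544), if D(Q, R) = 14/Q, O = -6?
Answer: 15565724/19 ≈ 8.1925e+5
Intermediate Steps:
T(A, x) = x*(x + (A + (-6 + x)*(-4 + x))/(2*x)) (T(A, x) = ((A + (-6 + x)*(-4 + x))/(x + x) + x)*x = ((A + (-6 + x)*(-4 + x))/((2*x)) + x)*x = ((A + (-6 + x)*(-4 + x))*(1/(2*x)) + x)*x = ((A + (-6 + x)*(-4 + x))/(2*x) + x)*x = (x + (A + (-6 + x)*(-4 + x))/(2*x))*x = x*(x + (A + (-6 + x)*(-4 + x))/(2*x)))
372613 + T(D(-19, -3), -544) = 372613 + (12 + (14/(-19))/2 - 5*(-544) + (3/2)*(-544)²) = 372613 + (12 + (14*(-1/19))/2 + 2720 + (3/2)*295936) = 372613 + (12 + (½)*(-14/19) + 2720 + 443904) = 372613 + (12 - 7/19 + 2720 + 443904) = 372613 + 8486077/19 = 15565724/19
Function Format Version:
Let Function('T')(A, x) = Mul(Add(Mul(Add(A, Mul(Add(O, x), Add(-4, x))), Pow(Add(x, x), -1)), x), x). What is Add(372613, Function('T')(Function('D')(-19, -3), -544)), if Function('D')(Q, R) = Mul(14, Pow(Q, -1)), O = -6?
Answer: Rational(15565724, 19) ≈ 8.1925e+5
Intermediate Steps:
Function('T')(A, x) = Mul(x, Add(x, Mul(Rational(1, 2), Pow(x, -1), Add(A, Mul(Add(-6, x), Add(-4, x)))))) (Function('T')(A, x) = Mul(Add(Mul(Add(A, Mul(Add(-6, x), Add(-4, x))), Pow(Add(x, x), -1)), x), x) = Mul(Add(Mul(Add(A, Mul(Add(-6, x), Add(-4, x))), Pow(Mul(2, x), -1)), x), x) = Mul(Add(Mul(Add(A, Mul(Add(-6, x), Add(-4, x))), Mul(Rational(1, 2), Pow(x, -1))), x), x) = Mul(Add(Mul(Rational(1, 2), Pow(x, -1), Add(A, Mul(Add(-6, x), Add(-4, x)))), x), x) = Mul(Add(x, Mul(Rational(1, 2), Pow(x, -1), Add(A, Mul(Add(-6, x), Add(-4, x))))), x) = Mul(x, Add(x, Mul(Rational(1, 2), Pow(x, -1), Add(A, Mul(Add(-6, x), Add(-4, x)))))))
Add(372613, Function('T')(Function('D')(-19, -3), -544)) = Add(372613, Add(12, Mul(Rational(1, 2), Mul(14, Pow(-19, -1))), Mul(-5, -544), Mul(Rational(3, 2), Pow(-544, 2)))) = Add(372613, Add(12, Mul(Rational(1, 2), Mul(14, Rational(-1, 19))), 2720, Mul(Rational(3, 2), 295936))) = Add(372613, Add(12, Mul(Rational(1, 2), Rational(-14, 19)), 2720, 443904)) = Add(372613, Add(12, Rational(-7, 19), 2720, 443904)) = Add(372613, Rational(8486077, 19)) = Rational(15565724, 19)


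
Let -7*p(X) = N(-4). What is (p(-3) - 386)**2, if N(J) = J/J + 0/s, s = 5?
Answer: 7306209/49 ≈ 1.4911e+5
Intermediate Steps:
N(J) = 1 (N(J) = J/J + 0/5 = 1 + 0*(1/5) = 1 + 0 = 1)
p(X) = -1/7 (p(X) = -1/7*1 = -1/7)
(p(-3) - 386)**2 = (-1/7 - 386)**2 = (-2703/7)**2 = 7306209/49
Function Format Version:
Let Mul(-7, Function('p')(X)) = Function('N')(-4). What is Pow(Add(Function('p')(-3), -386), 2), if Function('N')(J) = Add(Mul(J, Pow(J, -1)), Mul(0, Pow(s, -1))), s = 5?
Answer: Rational(7306209, 49) ≈ 1.4911e+5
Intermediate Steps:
Function('N')(J) = 1 (Function('N')(J) = Add(Mul(J, Pow(J, -1)), Mul(0, Pow(5, -1))) = Add(1, Mul(0, Rational(1, 5))) = Add(1, 0) = 1)
Function('p')(X) = Rational(-1, 7) (Function('p')(X) = Mul(Rational(-1, 7), 1) = Rational(-1, 7))
Pow(Add(Function('p')(-3), -386), 2) = Pow(Add(Rational(-1, 7), -386), 2) = Pow(Rational(-2703, 7), 2) = Rational(7306209, 49)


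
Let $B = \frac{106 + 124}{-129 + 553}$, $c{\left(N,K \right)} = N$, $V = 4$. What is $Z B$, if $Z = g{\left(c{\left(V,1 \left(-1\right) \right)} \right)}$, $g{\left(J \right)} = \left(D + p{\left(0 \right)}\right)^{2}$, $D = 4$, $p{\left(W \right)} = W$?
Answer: $\frac{460}{53} \approx 8.6792$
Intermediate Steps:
$B = \frac{115}{212}$ ($B = \frac{230}{424} = 230 \cdot \frac{1}{424} = \frac{115}{212} \approx 0.54245$)
$g{\left(J \right)} = 16$ ($g{\left(J \right)} = \left(4 + 0\right)^{2} = 4^{2} = 16$)
$Z = 16$
$Z B = 16 \cdot \frac{115}{212} = \frac{460}{53}$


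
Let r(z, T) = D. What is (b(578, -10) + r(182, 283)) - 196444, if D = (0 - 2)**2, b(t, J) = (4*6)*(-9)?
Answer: -196656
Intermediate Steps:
b(t, J) = -216 (b(t, J) = 24*(-9) = -216)
D = 4 (D = (-2)**2 = 4)
r(z, T) = 4
(b(578, -10) + r(182, 283)) - 196444 = (-216 + 4) - 196444 = -212 - 196444 = -196656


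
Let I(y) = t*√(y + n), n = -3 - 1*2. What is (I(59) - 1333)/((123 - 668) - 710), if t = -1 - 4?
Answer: 1333/1255 + 3*√6/251 ≈ 1.0914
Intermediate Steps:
n = -5 (n = -3 - 2 = -5)
t = -5
I(y) = -5*√(-5 + y) (I(y) = -5*√(y - 5) = -5*√(-5 + y))
(I(59) - 1333)/((123 - 668) - 710) = (-5*√(-5 + 59) - 1333)/((123 - 668) - 710) = (-15*√6 - 1333)/(-545 - 710) = (-15*√6 - 1333)/(-1255) = (-15*√6 - 1333)*(-1/1255) = (-1333 - 15*√6)*(-1/1255) = 1333/1255 + 3*√6/251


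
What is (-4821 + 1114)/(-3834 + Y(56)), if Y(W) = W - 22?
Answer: 3707/3800 ≈ 0.97553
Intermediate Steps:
Y(W) = -22 + W
(-4821 + 1114)/(-3834 + Y(56)) = (-4821 + 1114)/(-3834 + (-22 + 56)) = -3707/(-3834 + 34) = -3707/(-3800) = -3707*(-1/3800) = 3707/3800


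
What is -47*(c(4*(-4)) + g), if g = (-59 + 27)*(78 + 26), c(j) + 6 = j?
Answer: 157450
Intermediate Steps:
c(j) = -6 + j
g = -3328 (g = -32*104 = -3328)
-47*(c(4*(-4)) + g) = -47*((-6 + 4*(-4)) - 3328) = -47*((-6 - 16) - 3328) = -47*(-22 - 3328) = -47*(-3350) = 157450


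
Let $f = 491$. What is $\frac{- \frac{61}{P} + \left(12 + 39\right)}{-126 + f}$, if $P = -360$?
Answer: $\frac{18421}{131400} \approx 0.14019$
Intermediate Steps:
$\frac{- \frac{61}{P} + \left(12 + 39\right)}{-126 + f} = \frac{- \frac{61}{-360} + \left(12 + 39\right)}{-126 + 491} = \frac{\left(-61\right) \left(- \frac{1}{360}\right) + 51}{365} = \left(\frac{61}{360} + 51\right) \frac{1}{365} = \frac{18421}{360} \cdot \frac{1}{365} = \frac{18421}{131400}$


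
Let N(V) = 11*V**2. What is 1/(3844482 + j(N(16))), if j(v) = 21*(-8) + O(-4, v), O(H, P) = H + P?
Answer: 1/3847126 ≈ 2.5993e-7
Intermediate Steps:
j(v) = -172 + v (j(v) = 21*(-8) + (-4 + v) = -168 + (-4 + v) = -172 + v)
1/(3844482 + j(N(16))) = 1/(3844482 + (-172 + 11*16**2)) = 1/(3844482 + (-172 + 11*256)) = 1/(3844482 + (-172 + 2816)) = 1/(3844482 + 2644) = 1/3847126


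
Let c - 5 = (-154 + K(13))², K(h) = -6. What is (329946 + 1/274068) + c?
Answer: 97445151469/274068 ≈ 3.5555e+5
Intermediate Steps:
c = 25605 (c = 5 + (-154 - 6)² = 5 + (-160)² = 5 + 25600 = 25605)
(329946 + 1/274068) + c = (329946 + 1/274068) + 25605 = 90427640329/274068 + 25605 = 97445151469/274068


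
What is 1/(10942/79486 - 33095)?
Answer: -39743/1315289114 ≈ -3.0216e-5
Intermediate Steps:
1/(10942/79486 - 33095) = 1/(10942*(1/79486) - 33095) = 1/(5471/39743 - 33095) = 1/(-1315289114/39743) = -39743/1315289114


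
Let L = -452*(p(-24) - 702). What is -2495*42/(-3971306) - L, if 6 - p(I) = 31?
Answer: -652493466017/1985653 ≈ -3.2860e+5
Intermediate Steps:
p(I) = -25 (p(I) = 6 - 1*31 = 6 - 31 = -25)
L = 328604 (L = -452*(-25 - 702) = -452*(-727) = 328604)
-2495*42/(-3971306) - L = -2495*42/(-3971306) - 1*328604 = -104790*(-1/3971306) - 328604 = 52395/1985653 - 328604 = -652493466017/1985653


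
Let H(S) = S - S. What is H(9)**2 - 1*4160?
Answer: -4160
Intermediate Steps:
H(S) = 0
H(9)**2 - 1*4160 = 0**2 - 1*4160 = 0 - 4160 = -4160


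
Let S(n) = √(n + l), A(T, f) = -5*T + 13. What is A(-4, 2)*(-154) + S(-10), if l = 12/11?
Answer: -5082 + 7*I*√22/11 ≈ -5082.0 + 2.9848*I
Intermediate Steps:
A(T, f) = 13 - 5*T
l = 12/11 (l = 12*(1/11) = 12/11 ≈ 1.0909)
S(n) = √(12/11 + n) (S(n) = √(n + 12/11) = √(12/11 + n))
A(-4, 2)*(-154) + S(-10) = (13 - 5*(-4))*(-154) + √(132 + 121*(-10))/11 = (13 + 20)*(-154) + √(132 - 1210)/11 = 33*(-154) + √(-1078)/11 = -5082 + (7*I*√22)/11 = -5082 + 7*I*√22/11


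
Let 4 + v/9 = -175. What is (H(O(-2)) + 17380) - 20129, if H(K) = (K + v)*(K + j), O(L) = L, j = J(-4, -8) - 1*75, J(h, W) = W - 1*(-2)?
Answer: 131130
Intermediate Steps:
J(h, W) = 2 + W (J(h, W) = W + 2 = 2 + W)
v = -1611 (v = -36 + 9*(-175) = -36 - 1575 = -1611)
j = -81 (j = (2 - 8) - 1*75 = -6 - 75 = -81)
H(K) = (-1611 + K)*(-81 + K) (H(K) = (K - 1611)*(K - 81) = (-1611 + K)*(-81 + K))
(H(O(-2)) + 17380) - 20129 = ((130491 + (-2)² - 1692*(-2)) + 17380) - 20129 = ((130491 + 4 + 3384) + 17380) - 20129 = (133879 + 17380) - 20129 = 151259 - 20129 = 131130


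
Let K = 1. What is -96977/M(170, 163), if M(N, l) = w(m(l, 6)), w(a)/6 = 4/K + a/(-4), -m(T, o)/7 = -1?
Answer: -193954/27 ≈ -7183.5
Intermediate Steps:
m(T, o) = 7 (m(T, o) = -7*(-1) = 7)
w(a) = 24 - 3*a/2 (w(a) = 6*(4/1 + a/(-4)) = 6*(4*1 + a*(-1/4)) = 6*(4 - a/4) = 24 - 3*a/2)
M(N, l) = 27/2 (M(N, l) = 24 - 3/2*7 = 24 - 21/2 = 27/2)
-96977/M(170, 163) = -96977/27/2 = -96977*2/27 = -193954/27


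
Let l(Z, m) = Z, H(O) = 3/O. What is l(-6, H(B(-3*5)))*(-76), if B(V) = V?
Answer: 456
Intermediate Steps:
l(-6, H(B(-3*5)))*(-76) = -6*(-76) = 456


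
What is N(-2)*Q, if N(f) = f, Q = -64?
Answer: 128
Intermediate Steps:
N(-2)*Q = -2*(-64) = 128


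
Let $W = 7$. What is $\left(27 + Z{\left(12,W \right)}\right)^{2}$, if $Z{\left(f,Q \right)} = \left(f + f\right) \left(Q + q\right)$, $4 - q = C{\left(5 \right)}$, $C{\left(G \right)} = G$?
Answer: $29241$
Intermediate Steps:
$q = -1$ ($q = 4 - 5 = -1$)
$Z{\left(f,Q \right)} = 2 f \left(-1 + Q\right)$ ($Z{\left(f,Q \right)} = \left(f + f\right) \left(Q - 1\right) = 2 f \left(-1 + Q\right)$)
$\left(27 + Z{\left(12,W \right)}\right)^{2} = \left(27 + 2 \cdot 12 \left(-1 + 7\right)\right)^{2} = \left(27 + 2 \cdot 12 \cdot 6\right)^{2} = \left(27 + 144\right)^{2} = 171^{2} = 29241$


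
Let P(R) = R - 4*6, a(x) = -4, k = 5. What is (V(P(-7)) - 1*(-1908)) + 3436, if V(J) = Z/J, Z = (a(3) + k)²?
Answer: 165663/31 ≈ 5344.0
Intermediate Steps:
P(R) = -24 + R (P(R) = R - 24 = -24 + R)
Z = 1 (Z = (-4 + 5)² = 1² = 1)
V(J) = 1/J
(V(P(-7)) - 1*(-1908)) + 3436 = (1/(-24 - 7) - 1*(-1908)) + 3436 = (1/(-31) + 1908) + 3436 = (-1/31 + 1908) + 3436 = 59147/31 + 3436 = 165663/31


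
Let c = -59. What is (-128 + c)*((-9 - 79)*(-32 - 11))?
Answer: -707608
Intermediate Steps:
(-128 + c)*((-9 - 79)*(-32 - 11)) = (-128 - 59)*((-9 - 79)*(-32 - 11)) = -(-16456)*(-43) = -187*3784 = -707608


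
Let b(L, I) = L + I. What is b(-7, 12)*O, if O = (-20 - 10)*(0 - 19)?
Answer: 2850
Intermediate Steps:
O = 570 (O = -30*(-19) = 570)
b(L, I) = I + L
b(-7, 12)*O = (12 - 7)*570 = 5*570 = 2850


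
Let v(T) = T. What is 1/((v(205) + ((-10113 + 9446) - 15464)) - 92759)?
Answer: -1/108685 ≈ -9.2009e-6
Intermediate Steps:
1/((v(205) + ((-10113 + 9446) - 15464)) - 92759) = 1/((205 + ((-10113 + 9446) - 15464)) - 92759) = 1/((205 + (-667 - 15464)) - 92759) = 1/((205 - 16131) - 92759) = 1/(-15926 - 92759) = 1/(-108685) = -1/108685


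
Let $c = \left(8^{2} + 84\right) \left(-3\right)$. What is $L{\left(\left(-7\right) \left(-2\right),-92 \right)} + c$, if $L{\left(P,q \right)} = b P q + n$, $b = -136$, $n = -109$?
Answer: $174615$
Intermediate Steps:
$L{\left(P,q \right)} = -109 - 136 P q$ ($L{\left(P,q \right)} = - 136 P q - 109 = -109 - 136 P q$)
$c = -444$ ($c = \left(64 + 84\right) \left(-3\right) = 148 \left(-3\right) = -444$)
$L{\left(\left(-7\right) \left(-2\right),-92 \right)} + c = \left(-109 - 136 \left(\left(-7\right) \left(-2\right)\right) \left(-92\right)\right) - 444 = \left(-109 - 1904 \left(-92\right)\right) - 444 = \left(-109 + 175168\right) - 444 = 175059 - 444 = 174615$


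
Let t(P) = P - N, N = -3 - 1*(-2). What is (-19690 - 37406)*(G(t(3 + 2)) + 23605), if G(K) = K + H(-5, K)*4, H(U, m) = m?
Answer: -1349463960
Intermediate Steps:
N = -1 (N = -3 + 2 = -1)
t(P) = 1 + P (t(P) = P - 1*(-1) = P + 1 = 1 + P)
G(K) = 5*K (G(K) = K + K*4 = K + 4*K = 5*K)
(-19690 - 37406)*(G(t(3 + 2)) + 23605) = (-19690 - 37406)*(5*(1 + (3 + 2)) + 23605) = -57096*(5*(1 + 5) + 23605) = -57096*(5*6 + 23605) = -57096*(30 + 23605) = -57096*23635 = -1349463960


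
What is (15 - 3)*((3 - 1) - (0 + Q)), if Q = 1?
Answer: 12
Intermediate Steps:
(15 - 3)*((3 - 1) - (0 + Q)) = (15 - 3)*((3 - 1) - (0 + 1)) = 12*(2 - 1*1) = 12*(2 - 1) = 12*1 = 12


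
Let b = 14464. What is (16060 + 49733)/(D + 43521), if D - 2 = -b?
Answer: 65793/29059 ≈ 2.2641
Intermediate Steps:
D = -14462 (D = 2 - 1*14464 = 2 - 14464 = -14462)
(16060 + 49733)/(D + 43521) = (16060 + 49733)/(-14462 + 43521) = 65793/29059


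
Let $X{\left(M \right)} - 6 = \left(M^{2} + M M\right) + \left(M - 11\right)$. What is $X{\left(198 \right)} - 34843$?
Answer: $43758$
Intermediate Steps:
$X{\left(M \right)} = -5 + M + 2 M^{2}$ ($X{\left(M \right)} = 6 + \left(\left(M^{2} + M M\right) + \left(M - 11\right)\right) = 6 + \left(\left(M^{2} + M^{2}\right) + \left(M - 11\right)\right) = 6 + \left(2 M^{2} + \left(-11 + M\right)\right) = 6 + \left(-11 + M + 2 M^{2}\right) = -5 + M + 2 M^{2}$)
$X{\left(198 \right)} - 34843 = \left(-5 + 198 + 2 \cdot 198^{2}\right) - 34843 = \left(-5 + 198 + 2 \cdot 39204\right) - 34843 = \left(-5 + 198 + 78408\right) - 34843 = 78601 - 34843 = 43758$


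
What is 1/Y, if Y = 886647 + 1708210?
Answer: 1/2594857 ≈ 3.8538e-7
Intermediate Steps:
Y = 2594857
1/Y = 1/2594857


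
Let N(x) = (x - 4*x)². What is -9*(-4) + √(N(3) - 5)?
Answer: 36 + 2*√19 ≈ 44.718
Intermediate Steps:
N(x) = 9*x² (N(x) = (-3*x)² = 9*x²)
-9*(-4) + √(N(3) - 5) = -9*(-4) + √(9*3² - 5) = 36 + √(9*9 - 5) = 36 + √(81 - 5) = 36 + √76 = 36 + 2*√19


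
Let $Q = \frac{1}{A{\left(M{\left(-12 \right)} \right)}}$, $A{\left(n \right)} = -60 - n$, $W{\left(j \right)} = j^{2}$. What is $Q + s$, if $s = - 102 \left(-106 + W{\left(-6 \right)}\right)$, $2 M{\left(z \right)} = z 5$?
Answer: $\frac{214199}{30} \approx 7140.0$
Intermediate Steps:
$M{\left(z \right)} = \frac{5 z}{2}$ ($M{\left(z \right)} = \frac{z 5}{2} = \frac{5 z}{2}$)
$Q = - \frac{1}{30}$ ($Q = \frac{1}{-60 - \frac{5}{2} \left(-12\right)} = \frac{1}{-60 - -30} = \frac{1}{-60 + 30} = \frac{1}{-30} = - \frac{1}{30} \approx -0.033333$)
$s = 7140$ ($s = - 102 \left(-106 + \left(-6\right)^{2}\right) = - 102 \left(-106 + 36\right) = \left(-102\right) \left(-70\right) = 7140$)
$Q + s = - \frac{1}{30} + 7140 = \frac{214199}{30}$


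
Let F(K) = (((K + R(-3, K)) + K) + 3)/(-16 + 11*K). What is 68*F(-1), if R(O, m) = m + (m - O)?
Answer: -136/27 ≈ -5.0370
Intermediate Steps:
R(O, m) = -O + 2*m
F(K) = (6 + 4*K)/(-16 + 11*K) (F(K) = (((K + (-1*(-3) + 2*K)) + K) + 3)/(-16 + 11*K) = (((K + (3 + 2*K)) + K) + 3)/(-16 + 11*K) = (((3 + 3*K) + K) + 3)/(-16 + 11*K) = ((3 + 4*K) + 3)/(-16 + 11*K) = (6 + 4*K)/(-16 + 11*K))
68*F(-1) = 68*(2*(3 + 2*(-1))/(-16 + 11*(-1))) = 68*(2*(3 - 2)/(-16 - 11)) = 68*(2*1/(-27)) = 68*(2*(-1/27)*1) = 68*(-2/27) = -136/27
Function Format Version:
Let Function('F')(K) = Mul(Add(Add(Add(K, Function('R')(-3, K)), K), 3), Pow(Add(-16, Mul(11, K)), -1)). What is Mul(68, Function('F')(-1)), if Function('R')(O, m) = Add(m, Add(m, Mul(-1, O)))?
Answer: Rational(-136, 27) ≈ -5.0370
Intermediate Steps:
Function('R')(O, m) = Add(Mul(-1, O), Mul(2, m))
Function('F')(K) = Mul(Pow(Add(-16, Mul(11, K)), -1), Add(6, Mul(4, K))) (Function('F')(K) = Mul(Add(Add(Add(K, Add(Mul(-1, -3), Mul(2, K))), K), 3), Pow(Add(-16, Mul(11, K)), -1)) = Mul(Add(Add(Add(K, Add(3, Mul(2, K))), K), 3), Pow(Add(-16, Mul(11, K)), -1)) = Mul(Add(Add(Add(3, Mul(3, K)), K), 3), Pow(Add(-16, Mul(11, K)), -1)) = Mul(Add(Add(3, Mul(4, K)), 3), Pow(Add(-16, Mul(11, K)), -1)) = Mul(Add(6, Mul(4, K)), Pow(Add(-16, Mul(11, K)), -1)) = Mul(Pow(Add(-16, Mul(11, K)), -1), Add(6, Mul(4, K))))
Mul(68, Function('F')(-1)) = Mul(68, Mul(2, Pow(Add(-16, Mul(11, -1)), -1), Add(3, Mul(2, -1)))) = Mul(68, Mul(2, Pow(Add(-16, -11), -1), Add(3, -2))) = Mul(68, Mul(2, Pow(-27, -1), 1)) = Mul(68, Mul(2, Rational(-1, 27), 1)) = Mul(68, Rational(-2, 27)) = Rational(-136, 27)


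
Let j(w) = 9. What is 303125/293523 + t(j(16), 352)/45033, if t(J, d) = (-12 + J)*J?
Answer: 4547567668/4406073753 ≈ 1.0321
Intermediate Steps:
t(J, d) = J*(-12 + J)
303125/293523 + t(j(16), 352)/45033 = 303125/293523 + (9*(-12 + 9))/45033 = 303125*(1/293523) + (9*(-3))*(1/45033) = 303125/293523 - 27*1/45033 = 303125/293523 - 9/15011 = 4547567668/4406073753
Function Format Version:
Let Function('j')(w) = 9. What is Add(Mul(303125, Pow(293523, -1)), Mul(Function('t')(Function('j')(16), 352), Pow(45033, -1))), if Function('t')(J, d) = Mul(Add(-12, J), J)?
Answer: Rational(4547567668, 4406073753) ≈ 1.0321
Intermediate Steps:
Function('t')(J, d) = Mul(J, Add(-12, J))
Add(Mul(303125, Pow(293523, -1)), Mul(Function('t')(Function('j')(16), 352), Pow(45033, -1))) = Add(Mul(303125, Pow(293523, -1)), Mul(Mul(9, Add(-12, 9)), Pow(45033, -1))) = Add(Mul(303125, Rational(1, 293523)), Mul(Mul(9, -3), Rational(1, 45033))) = Add(Rational(303125, 293523), Mul(-27, Rational(1, 45033))) = Add(Rational(303125, 293523), Rational(-9, 15011)) = Rational(4547567668, 4406073753)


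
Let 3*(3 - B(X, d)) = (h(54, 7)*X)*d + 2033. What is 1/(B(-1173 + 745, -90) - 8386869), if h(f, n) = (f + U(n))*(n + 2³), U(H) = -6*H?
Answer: -3/32096231 ≈ -9.3469e-8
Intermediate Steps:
h(f, n) = (8 + n)*(f - 6*n) (h(f, n) = (f - 6*n)*(n + 2³) = (f - 6*n)*(n + 8) = (f - 6*n)*(8 + n) = (8 + n)*(f - 6*n))
B(X, d) = -2024/3 - 60*X*d (B(X, d) = 3 - (((-48*7 - 6*7² + 8*54 + 54*7)*X)*d + 2033)/3 = 3 - (((-336 - 6*49 + 432 + 378)*X)*d + 2033)/3 = 3 - (((-336 - 294 + 432 + 378)*X)*d + 2033)/3 = 3 - ((180*X)*d + 2033)/3 = 3 - (180*X*d + 2033)/3 = 3 - (2033 + 180*X*d)/3 = 3 + (-2033/3 - 60*X*d) = -2024/3 - 60*X*d)
1/(B(-1173 + 745, -90) - 8386869) = 1/((-2024/3 - 60*(-1173 + 745)*(-90)) - 8386869) = 1/((-2024/3 - 60*(-428)*(-90)) - 8386869) = 1/((-2024/3 - 2311200) - 8386869) = 1/(-6935624/3 - 8386869) = 1/(-32096231/3) = -3/32096231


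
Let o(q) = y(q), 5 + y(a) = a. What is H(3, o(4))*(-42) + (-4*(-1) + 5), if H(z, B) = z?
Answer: -117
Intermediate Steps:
y(a) = -5 + a
o(q) = -5 + q
H(3, o(4))*(-42) + (-4*(-1) + 5) = 3*(-42) + (-4*(-1) + 5) = -126 + (4 + 5) = -126 + 9 = -117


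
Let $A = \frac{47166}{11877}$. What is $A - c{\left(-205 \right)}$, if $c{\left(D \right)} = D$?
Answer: $\frac{827317}{3959} \approx 208.97$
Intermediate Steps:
$A = \frac{15722}{3959}$ ($A = 47166 \cdot \frac{1}{11877} = \frac{15722}{3959} \approx 3.9712$)
$A - c{\left(-205 \right)} = \frac{15722}{3959} - -205 = \frac{15722}{3959} + 205 = \frac{827317}{3959}$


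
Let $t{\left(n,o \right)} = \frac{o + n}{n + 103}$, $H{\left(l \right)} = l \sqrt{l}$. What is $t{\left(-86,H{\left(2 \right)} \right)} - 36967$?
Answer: $- \frac{628525}{17} + \frac{2 \sqrt{2}}{17} \approx -36972.0$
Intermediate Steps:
$H{\left(l \right)} = l^{\frac{3}{2}}$
$t{\left(n,o \right)} = \frac{n + o}{103 + n}$
$t{\left(-86,H{\left(2 \right)} \right)} - 36967 = \frac{-86 + 2^{\frac{3}{2}}}{103 - 86} - 36967 = \frac{-86 + 2 \sqrt{2}}{17} - 36967 = \left(- \frac{86}{17} + \frac{2 \sqrt{2}}{17}\right) - 36967 = - \frac{628525}{17} + \frac{2 \sqrt{2}}{17}$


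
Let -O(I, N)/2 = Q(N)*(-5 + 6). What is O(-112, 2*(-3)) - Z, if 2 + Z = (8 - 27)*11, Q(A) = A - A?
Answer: 211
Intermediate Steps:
Q(A) = 0
O(I, N) = 0 (O(I, N) = -0*(-5 + 6) = -0 = -2*0 = 0)
Z = -211 (Z = -2 + (8 - 27)*11 = -2 - 19*11 = -2 - 209 = -211)
O(-112, 2*(-3)) - Z = 0 - 1*(-211) = 0 + 211 = 211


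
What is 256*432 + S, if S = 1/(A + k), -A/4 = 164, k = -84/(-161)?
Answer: 1667284969/15076 ≈ 1.1059e+5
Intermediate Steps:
k = 12/23 (k = -84*(-1/161) = 12/23 ≈ 0.52174)
A = -656 (A = -4*164 = -656)
S = -23/15076 (S = 1/(-656 + 12/23) = 1/(-15076/23) = -23/15076 ≈ -0.0015256)
256*432 + S = 256*432 - 23/15076 = 110592 - 23/15076 = 1667284969/15076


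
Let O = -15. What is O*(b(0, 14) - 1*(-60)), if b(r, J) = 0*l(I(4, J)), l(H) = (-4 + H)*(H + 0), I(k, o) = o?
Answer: -900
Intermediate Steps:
l(H) = H*(-4 + H) (l(H) = (-4 + H)*H = H*(-4 + H))
b(r, J) = 0 (b(r, J) = 0*(J*(-4 + J)) = 0)
O*(b(0, 14) - 1*(-60)) = -15*(0 - 1*(-60)) = -15*(0 + 60) = -15*60 = -900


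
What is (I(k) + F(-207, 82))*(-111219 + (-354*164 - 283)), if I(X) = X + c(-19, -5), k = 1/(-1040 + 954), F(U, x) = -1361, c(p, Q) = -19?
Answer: 10061656499/43 ≈ 2.3399e+8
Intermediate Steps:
k = -1/86 (k = 1/(-86) = -1/86 ≈ -0.011628)
I(X) = -19 + X (I(X) = X - 19 = -19 + X)
(I(k) + F(-207, 82))*(-111219 + (-354*164 - 283)) = ((-19 - 1/86) - 1361)*(-111219 + (-354*164 - 283)) = (-1635/86 - 1361)*(-111219 + (-58056 - 283)) = -118681*(-111219 - 58339)/86 = -118681/86*(-169558) = 10061656499/43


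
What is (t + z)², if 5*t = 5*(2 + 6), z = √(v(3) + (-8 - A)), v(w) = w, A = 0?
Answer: (8 + I*√5)² ≈ 59.0 + 35.777*I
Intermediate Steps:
z = I*√5 (z = √(3 + (-8 - 1*0)) = √(3 + (-8 + 0)) = √(3 - 8) = √(-5) = I*√5 ≈ 2.2361*I)
t = 8 (t = (5*(2 + 6))/5 = (5*8)/5 = (⅕)*40 = 8)
(t + z)² = (8 + I*√5)²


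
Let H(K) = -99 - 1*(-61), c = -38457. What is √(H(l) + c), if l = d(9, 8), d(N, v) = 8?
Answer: I*√38495 ≈ 196.2*I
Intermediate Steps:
l = 8
H(K) = -38 (H(K) = -99 + 61 = -38)
√(H(l) + c) = √(-38 - 38457) = √(-38495) = I*√38495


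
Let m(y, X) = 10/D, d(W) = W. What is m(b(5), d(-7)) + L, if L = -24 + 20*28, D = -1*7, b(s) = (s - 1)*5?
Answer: 3742/7 ≈ 534.57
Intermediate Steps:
b(s) = -5 + 5*s (b(s) = (-1 + s)*5 = -5 + 5*s)
D = -7
m(y, X) = -10/7 (m(y, X) = 10/(-7) = 10*(-⅐) = -10/7)
L = 536 (L = -24 + 560 = 536)
m(b(5), d(-7)) + L = -10/7 + 536 = 3742/7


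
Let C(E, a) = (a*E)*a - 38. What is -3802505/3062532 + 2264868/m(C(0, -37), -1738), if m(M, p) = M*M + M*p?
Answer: 139158484757/4305919992 ≈ 32.318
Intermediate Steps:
C(E, a) = -38 + E*a**2 (C(E, a) = (E*a)*a - 38 = E*a**2 - 38 = -38 + E*a**2)
m(M, p) = M**2 + M*p
-3802505/3062532 + 2264868/m(C(0, -37), -1738) = -3802505/3062532 + 2264868/(((-38 + 0*(-37)**2)*((-38 + 0*(-37)**2) - 1738))) = -3802505*1/3062532 + 2264868/(((-38 + 0*1369)*((-38 + 0*1369) - 1738))) = -3802505/3062532 + 2264868/(((-38 + 0)*((-38 + 0) - 1738))) = -3802505/3062532 + 2264868/((-38*(-38 - 1738))) = -3802505/3062532 + 2264868/((-38*(-1776))) = -3802505/3062532 + 2264868/67488 = -3802505/3062532 + 2264868*(1/67488) = -3802505/3062532 + 188739/5624 = 139158484757/4305919992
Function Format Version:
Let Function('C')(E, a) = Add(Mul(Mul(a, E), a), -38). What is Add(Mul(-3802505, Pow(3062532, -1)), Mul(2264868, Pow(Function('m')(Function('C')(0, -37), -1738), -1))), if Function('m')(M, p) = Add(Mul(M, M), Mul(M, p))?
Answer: Rational(139158484757, 4305919992) ≈ 32.318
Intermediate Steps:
Function('C')(E, a) = Add(-38, Mul(E, Pow(a, 2))) (Function('C')(E, a) = Add(Mul(Mul(E, a), a), -38) = Add(Mul(E, Pow(a, 2)), -38) = Add(-38, Mul(E, Pow(a, 2))))
Function('m')(M, p) = Add(Pow(M, 2), Mul(M, p))
Add(Mul(-3802505, Pow(3062532, -1)), Mul(2264868, Pow(Function('m')(Function('C')(0, -37), -1738), -1))) = Add(Mul(-3802505, Pow(3062532, -1)), Mul(2264868, Pow(Mul(Add(-38, Mul(0, Pow(-37, 2))), Add(Add(-38, Mul(0, Pow(-37, 2))), -1738)), -1))) = Add(Mul(-3802505, Rational(1, 3062532)), Mul(2264868, Pow(Mul(Add(-38, Mul(0, 1369)), Add(Add(-38, Mul(0, 1369)), -1738)), -1))) = Add(Rational(-3802505, 3062532), Mul(2264868, Pow(Mul(Add(-38, 0), Add(Add(-38, 0), -1738)), -1))) = Add(Rational(-3802505, 3062532), Mul(2264868, Pow(Mul(-38, Add(-38, -1738)), -1))) = Add(Rational(-3802505, 3062532), Mul(2264868, Pow(Mul(-38, -1776), -1))) = Add(Rational(-3802505, 3062532), Mul(2264868, Pow(67488, -1))) = Add(Rational(-3802505, 3062532), Mul(2264868, Rational(1, 67488))) = Add(Rational(-3802505, 3062532), Rational(188739, 5624)) = Rational(139158484757, 4305919992)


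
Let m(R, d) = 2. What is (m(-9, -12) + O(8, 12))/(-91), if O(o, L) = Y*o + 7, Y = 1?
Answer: -17/91 ≈ -0.18681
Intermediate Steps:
O(o, L) = 7 + o (O(o, L) = 1*o + 7 = o + 7 = 7 + o)
(m(-9, -12) + O(8, 12))/(-91) = (2 + (7 + 8))/(-91) = -(2 + 15)/91 = -1/91*17 = -17/91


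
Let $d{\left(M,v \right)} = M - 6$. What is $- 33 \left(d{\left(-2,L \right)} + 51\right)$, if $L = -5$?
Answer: $-1419$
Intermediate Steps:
$d{\left(M,v \right)} = -6 + M$ ($d{\left(M,v \right)} = M - 6 = -6 + M$)
$- 33 \left(d{\left(-2,L \right)} + 51\right) = - 33 \left(\left(-6 - 2\right) + 51\right) = - 33 \left(-8 + 51\right) = \left(-33\right) 43 = -1419$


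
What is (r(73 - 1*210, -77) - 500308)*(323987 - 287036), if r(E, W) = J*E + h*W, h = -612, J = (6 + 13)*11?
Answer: -17803619967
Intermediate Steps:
J = 209 (J = 19*11 = 209)
r(E, W) = -612*W + 209*E (r(E, W) = 209*E - 612*W = -612*W + 209*E)
(r(73 - 1*210, -77) - 500308)*(323987 - 287036) = ((-612*(-77) + 209*(73 - 1*210)) - 500308)*(323987 - 287036) = ((47124 + 209*(73 - 210)) - 500308)*36951 = ((47124 + 209*(-137)) - 500308)*36951 = ((47124 - 28633) - 500308)*36951 = (18491 - 500308)*36951 = -481817*36951 = -17803619967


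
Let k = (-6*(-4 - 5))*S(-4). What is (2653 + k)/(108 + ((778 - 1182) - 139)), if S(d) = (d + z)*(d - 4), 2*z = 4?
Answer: -3517/435 ≈ -8.0851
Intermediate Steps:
z = 2 (z = (1/2)*4 = 2)
S(d) = (-4 + d)*(2 + d) (S(d) = (d + 2)*(d - 4) = (2 + d)*(-4 + d) = (-4 + d)*(2 + d))
k = 864 (k = (-6*(-4 - 5))*(-8 + (-4)**2 - 2*(-4)) = (-6*(-9))*(-8 + 16 + 8) = 54*16 = 864)
(2653 + k)/(108 + ((778 - 1182) - 139)) = (2653 + 864)/(108 + ((778 - 1182) - 139)) = 3517/(108 + (-404 - 139)) = 3517/(108 - 543) = 3517/(-435) = 3517*(-1/435) = -3517/435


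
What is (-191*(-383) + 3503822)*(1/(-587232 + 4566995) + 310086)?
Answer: 4414233208747422525/3979763 ≈ 1.1092e+12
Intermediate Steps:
(-191*(-383) + 3503822)*(1/(-587232 + 4566995) + 310086) = (73153 + 3503822)*(1/3979763 + 310086) = 3576975*(1/3979763 + 310086) = 3576975*(1234068789619/3979763) = 4414233208747422525/3979763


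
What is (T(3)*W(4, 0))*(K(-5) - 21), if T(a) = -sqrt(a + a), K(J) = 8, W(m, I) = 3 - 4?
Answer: -13*sqrt(6) ≈ -31.843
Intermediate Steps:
W(m, I) = -1
T(a) = -sqrt(2)*sqrt(a) (T(a) = -sqrt(2*a) = -sqrt(2)*sqrt(a))
(T(3)*W(4, 0))*(K(-5) - 21) = (-sqrt(2)*sqrt(3)*(-1))*(8 - 21) = (-sqrt(6)*(-1))*(-13) = sqrt(6)*(-13) = -13*sqrt(6)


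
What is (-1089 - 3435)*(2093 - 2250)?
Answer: 710268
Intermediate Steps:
(-1089 - 3435)*(2093 - 2250) = -4524*(-157) = 710268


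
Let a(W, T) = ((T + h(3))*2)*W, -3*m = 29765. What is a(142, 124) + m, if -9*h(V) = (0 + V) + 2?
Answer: 226229/9 ≈ 25137.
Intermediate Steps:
h(V) = -2/9 - V/9 (h(V) = -((0 + V) + 2)/9 = -(V + 2)/9 = -(2 + V)/9 = -2/9 - V/9)
m = -29765/3 (m = -⅓*29765 = -29765/3 ≈ -9921.7)
a(W, T) = W*(-10/9 + 2*T) (a(W, T) = ((T + (-2/9 - ⅑*3))*2)*W = ((T + (-2/9 - ⅓))*2)*W = ((T - 5/9)*2)*W = ((-5/9 + T)*2)*W = (-10/9 + 2*T)*W = W*(-10/9 + 2*T))
a(142, 124) + m = (2/9)*142*(-5 + 9*124) - 29765/3 = (2/9)*142*(-5 + 1116) - 29765/3 = (2/9)*142*1111 - 29765/3 = 315524/9 - 29765/3 = 226229/9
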